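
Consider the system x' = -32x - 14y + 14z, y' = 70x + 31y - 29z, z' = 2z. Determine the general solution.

Coefficient matrix A = [[-32, -14, 14], [70, 31, -29], [0, 0, 2]].
det(A - λI) = 0 gives eigenvalues λ = -4, 3, 2.
For λ=-4: eigenvector (1,-2,0).
For λ=3: eigenvector (-2,5,0).
For λ=2: eigenvector (0,1,1).
General solution: c_1e^(-4t)(1,-2,0) + c_2e^(3t)(-2,5,0) + c_3e^(2t)(0,1,1).

x(t) = c_1e^(-4t) - 2c_2e^(3t), y(t) = -2c_1e^(-4t) + 5c_2e^(3t) + c_3e^(2t), z(t) = c_3e^(2t)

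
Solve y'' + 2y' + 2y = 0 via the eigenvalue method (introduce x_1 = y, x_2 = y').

y(t) = C_1e^(-t)cos(t) + C_2e^(-t)sin(t)

Let x_1 = y, x_2 = y'. Then x_1' = x_2 and x_2' = -2x_1 - 2x_2.
A = [[0,1],[-2,-2]]; det(A-λI) = λ^2 + 2λ + 2.
Eigenvalues λ = -1 ± i.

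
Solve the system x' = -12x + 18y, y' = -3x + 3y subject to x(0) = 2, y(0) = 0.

x(t) = -4e^(-3t) + 6e^(-6t), y(t) = -2e^(-3t) + 2e^(-6t)

Coefficient matrix A = [[-12, 18], [-3, 3]].
Characteristic polynomial det(A - λI) = λ^2 + 9λ + 18 = 0.
Eigenvalues λ = -3, -6.
For λ=-3: (A-λI) row 1 is [-9, 18], so an eigenvector is (-2, -1).
For λ=-6: (A-λI) row 1 is [-6, 18], so an eigenvector is (3, 1).
General solution: C_1e^(-3t)(-2,-1) + C_2e^(-6t)(3,1).
Applying x(0)=2, y(0)=0 gives C_1=2, C_2=2.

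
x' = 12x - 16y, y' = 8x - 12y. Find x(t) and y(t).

x(t) = C_1e^(-4t) + 2C_2e^(4t), y(t) = C_1e^(-4t) + C_2e^(4t)

Coefficient matrix A = [[12, -16], [8, -12]].
Characteristic polynomial det(A - λI) = λ^2 - 16 = 0.
Eigenvalues λ = -4, 4.
For λ=-4: (A-λI) row 1 is [16, -16], so an eigenvector is (1, 1).
For λ=4: (A-λI) row 1 is [8, -16], so an eigenvector is (2, 1).
General solution: C_1e^(-4t)(1,1) + C_2e^(4t)(2,1).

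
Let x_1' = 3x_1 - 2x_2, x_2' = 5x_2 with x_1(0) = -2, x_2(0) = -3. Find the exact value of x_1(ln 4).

A = [[3,-2],[0,5]]; eigenvalues λ = 3, 5.
Eigenvectors: (-1,0) for λ=3, (-1,1) for λ=5.
From the initial condition, c_1 = 5, c_2 = -3.
x_1(ln 4) = (5)(4^3)(-1) + (-3)(4^5)(-1) = 2752.

2752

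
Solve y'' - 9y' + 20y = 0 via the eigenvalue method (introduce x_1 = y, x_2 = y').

y(t) = K_1e^(4t) + K_2e^(5t)

Let x_1 = y, x_2 = y'. Then x_1' = x_2 and x_2' = -20x_1 + 9x_2.
A = [[0,1],[-20,9]]; det(A-λI) = λ^2 - 9λ + 20.
Eigenvalues λ = 4, 5 with eigenvectors (1,4), (1,5).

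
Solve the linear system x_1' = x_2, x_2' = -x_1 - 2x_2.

x_1(t) = -c_1e^(-t) - c_2te^(-t) + c_2e^(-t), x_2(t) = c_1e^(-t) + c_2te^(-t) - 2c_2e^(-t)

Coefficient matrix A = [[0, 1], [-1, -2]].
Characteristic polynomial det(A - λI) = λ^2 + 2λ + 1 = 0.
Single eigenvalue λ = -1 with algebraic multiplicity 2.
Eigenvector v = (-1,1); generalized eigenvector w with (A-λI)w=v is (1,-2).
General solution: e^(-t)[c_1·v + c_2·(t·v + w)].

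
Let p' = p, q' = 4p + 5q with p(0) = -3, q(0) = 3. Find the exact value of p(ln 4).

-12

A = [[1,0],[4,5]]; eigenvalues λ = 5, 1.
Eigenvectors: (0,1) for λ=5, (1,-1) for λ=1.
From the initial condition, c_1 = 0, c_2 = -3.
p(ln 4) = (0)(4^5)(0) + (-3)(4^1)(1) = -12.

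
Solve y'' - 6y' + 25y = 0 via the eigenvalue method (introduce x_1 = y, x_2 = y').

Let x_1 = y, x_2 = y'. Then x_1' = x_2 and x_2' = -25x_1 + 6x_2.
A = [[0,1],[-25,6]]; det(A-λI) = λ^2 - 6λ + 25.
Eigenvalues λ = 3 ± 4i.

y(t) = c_1e^(3t)cos(4t) + c_2e^(3t)sin(4t)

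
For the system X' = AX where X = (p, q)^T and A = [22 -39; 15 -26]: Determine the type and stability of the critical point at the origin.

A = [[22,-39],[15,-26]]; det(A-λI) = λ^2 + 4λ + 13.
λ = -2 ± 3i: negative real part.

stable spiral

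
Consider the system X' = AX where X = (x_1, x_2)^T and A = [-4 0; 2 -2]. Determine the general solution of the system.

x_1(t) = -c_2e^(-4t), x_2(t) = -c_1e^(-2t) + c_2e^(-4t)

Coefficient matrix A = [[-4, 0], [2, -2]].
Characteristic polynomial det(A - λI) = λ^2 + 6λ + 8 = 0.
Eigenvalues λ = -2, -4.
For λ=-2: (A-λI) row 1 is [-2, 0], so an eigenvector is (0, -1).
For λ=-4: (A-λI) row 2 is [2, 2], so an eigenvector is (-1, 1).
General solution: c_1e^(-2t)(0,-1) + c_2e^(-4t)(-1,1).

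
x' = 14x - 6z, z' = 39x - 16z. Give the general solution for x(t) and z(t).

Coefficient matrix A = [[14, -6], [39, -16]].
Characteristic polynomial det(A - λI) = λ^2 + 2λ + 10 = 0.
Eigenvalues λ = -1 ± 3i (complex conjugate pair).
For λ=-1+3i: an eigenvector is (1,2) - i(1,3) = (1 - i, 2 - 3i).
A real fundamental pair from Re and Im of e^((-1+3i)t)v: X_1 = e^(-t)(cos(3t)·(1,2) + sin(3t)·(1,3)), X_2 = e^(-t)(sin(3t)·(1,2) - cos(3t)·(1,3)).
General solution: C_1X_1 + C_2X_2.

x(t) = C_1e^(-t)sin(3t) + C_1e^(-t)cos(3t) + C_2e^(-t)sin(3t) - C_2e^(-t)cos(3t), z(t) = 3C_1e^(-t)sin(3t) + 2C_1e^(-t)cos(3t) + 2C_2e^(-t)sin(3t) - 3C_2e^(-t)cos(3t)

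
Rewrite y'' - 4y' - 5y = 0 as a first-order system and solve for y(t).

y(t) = K_1e^(-t) + K_2e^(5t)

Let x_1 = y, x_2 = y'. Then x_1' = x_2 and x_2' = 5x_1 + 4x_2.
A = [[0,1],[5,4]]; det(A-λI) = λ^2 - 4λ - 5.
Eigenvalues λ = -1, 5 with eigenvectors (1,-1), (1,5).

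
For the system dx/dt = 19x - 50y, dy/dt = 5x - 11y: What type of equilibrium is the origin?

A = [[19,-50],[5,-11]]; det(A-λI) = λ^2 - 8λ + 41.
λ = 4 ± 5i: positive real part.

unstable spiral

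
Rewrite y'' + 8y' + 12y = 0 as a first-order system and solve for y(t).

Let x_1 = y, x_2 = y'. Then x_1' = x_2 and x_2' = -12x_1 - 8x_2.
A = [[0,1],[-12,-8]]; det(A-λI) = λ^2 + 8λ + 12.
Eigenvalues λ = -2, -6 with eigenvectors (1,-2), (1,-6).

y(t) = C_1e^(-2t) + C_2e^(-6t)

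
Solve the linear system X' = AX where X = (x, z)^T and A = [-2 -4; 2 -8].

x(t) = c_1e^(-6t) - 2c_2e^(-4t), z(t) = c_1e^(-6t) - c_2e^(-4t)

Coefficient matrix A = [[-2, -4], [2, -8]].
Characteristic polynomial det(A - λI) = λ^2 + 10λ + 24 = 0.
Eigenvalues λ = -6, -4.
For λ=-6: (A-λI) row 1 is [4, -4], so an eigenvector is (1, 1).
For λ=-4: (A-λI) row 1 is [2, -4], so an eigenvector is (-2, -1).
General solution: c_1e^(-6t)(1,1) + c_2e^(-4t)(-2,-1).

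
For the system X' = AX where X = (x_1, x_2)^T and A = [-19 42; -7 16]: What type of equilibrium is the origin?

A = [[-19,42],[-7,16]]; det(A-λI) = λ^2 + 3λ - 10.
λ = -5, 2: opposite signs.

saddle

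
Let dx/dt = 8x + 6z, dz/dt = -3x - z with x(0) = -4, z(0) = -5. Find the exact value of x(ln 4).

-18208

A = [[8,6],[-3,-1]]; eigenvalues λ = 2, 5.
Eigenvectors: (-1,1) for λ=2, (-2,1) for λ=5.
From the initial condition, c_1 = -14, c_2 = 9.
x(ln 4) = (-14)(4^2)(-1) + (9)(4^5)(-2) = -18208.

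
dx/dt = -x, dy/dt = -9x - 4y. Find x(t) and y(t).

Coefficient matrix A = [[-1, 0], [-9, -4]].
Characteristic polynomial det(A - λI) = λ^2 + 5λ + 4 = 0.
Eigenvalues λ = -4, -1.
For λ=-4: (A-λI) row 1 is [3, 0], so an eigenvector is (0, -1).
For λ=-1: (A-λI) row 2 is [-9, -3], so an eigenvector is (1, -3).
General solution: K_1e^(-4t)(0,-1) + K_2e^(-t)(1,-3).

x(t) = K_2e^(-t), y(t) = -K_1e^(-4t) - 3K_2e^(-t)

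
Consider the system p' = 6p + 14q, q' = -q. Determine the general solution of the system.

Coefficient matrix A = [[6, 14], [0, -1]].
Characteristic polynomial det(A - λI) = λ^2 - 5λ - 6 = 0.
Eigenvalues λ = -1, 6.
For λ=-1: (A-λI) row 1 is [7, 14], so an eigenvector is (-2, 1).
For λ=6: (A-λI) row 1 is [0, 14], so an eigenvector is (-1, 0).
General solution: C_1e^(-t)(-2,1) + C_2e^(6t)(-1,0).

p(t) = -2C_1e^(-t) - C_2e^(6t), q(t) = C_1e^(-t)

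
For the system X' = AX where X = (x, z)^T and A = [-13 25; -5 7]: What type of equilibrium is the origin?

stable spiral

A = [[-13,25],[-5,7]]; det(A-λI) = λ^2 + 6λ + 34.
λ = -3 ± 5i: negative real part.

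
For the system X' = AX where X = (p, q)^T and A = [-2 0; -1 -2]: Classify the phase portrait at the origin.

A = [[-2,0],[-1,-2]]; det(A-λI) = λ^2 + 4λ + 4.
repeated λ = -2 with a single eigenvector.

stable improper node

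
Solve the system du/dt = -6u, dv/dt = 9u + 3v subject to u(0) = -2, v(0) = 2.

u(t) = -2e^(-6t), v(t) = 2e^(-6t)

Coefficient matrix A = [[-6, 0], [9, 3]].
Characteristic polynomial det(A - λI) = λ^2 + 3λ - 18 = 0.
Eigenvalues λ = 3, -6.
For λ=3: (A-λI) row 1 is [-9, 0], so an eigenvector is (0, 1).
For λ=-6: (A-λI) row 2 is [9, 9], so an eigenvector is (-1, 1).
General solution: C_1e^(3t)(0,1) + C_2e^(-6t)(-1,1).
Applying u(0)=-2, v(0)=2 gives C_1=0, C_2=2.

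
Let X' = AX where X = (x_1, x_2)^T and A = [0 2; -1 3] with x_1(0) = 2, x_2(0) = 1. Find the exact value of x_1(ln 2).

4

A = [[0,2],[-1,3]]; eigenvalues λ = 1, 2.
Eigenvectors: (-2,-1) for λ=1, (1,1) for λ=2.
From the initial condition, c_1 = -1, c_2 = 0.
x_1(ln 2) = (-1)(2^1)(-2) + (0)(2^2)(1) = 4.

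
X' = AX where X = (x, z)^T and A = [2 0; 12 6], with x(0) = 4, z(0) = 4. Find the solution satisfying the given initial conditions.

Coefficient matrix A = [[2, 0], [12, 6]].
Characteristic polynomial det(A - λI) = λ^2 - 8λ + 12 = 0.
Eigenvalues λ = 6, 2.
For λ=6: (A-λI) row 1 is [-4, 0], so an eigenvector is (0, 1).
For λ=2: (A-λI) row 2 is [12, 4], so an eigenvector is (1, -3).
General solution: c_1e^(6t)(0,1) + c_2e^(2t)(1,-3).
Applying x(0)=4, z(0)=4 gives c_1=16, c_2=4.

x(t) = 4e^(2t), z(t) = 16e^(6t) - 12e^(2t)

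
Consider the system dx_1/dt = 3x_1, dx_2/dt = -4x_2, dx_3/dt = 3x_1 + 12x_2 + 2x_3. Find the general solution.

x_1(t) = K_2e^(3t), x_2(t) = K_1e^(-4t), x_3(t) = -2K_1e^(-4t) + 3K_2e^(3t) + K_3e^(2t)

Coefficient matrix A = [[3, 0, 0], [0, -4, 0], [3, 12, 2]].
det(A - λI) = 0 gives eigenvalues λ = -4, 3, 2.
For λ=-4: eigenvector (0,1,-2).
For λ=3: eigenvector (1,0,3).
For λ=2: eigenvector (0,0,1).
General solution: K_1e^(-4t)(0,1,-2) + K_2e^(3t)(1,0,3) + K_3e^(2t)(0,0,1).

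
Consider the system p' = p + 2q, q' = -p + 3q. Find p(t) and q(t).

Coefficient matrix A = [[1, 2], [-1, 3]].
Characteristic polynomial det(A - λI) = λ^2 - 4λ + 5 = 0.
Eigenvalues λ = 2 ± i (complex conjugate pair).
For λ=2+i: an eigenvector is (1,0) - i(-1,-1) = (1 + i, 0 + i).
A real fundamental pair from Re and Im of e^((2+i)t)v: X_1 = e^(2t)(cos(t)·(1,0) + sin(t)·(-1,-1)), X_2 = e^(2t)(sin(t)·(1,0) - cos(t)·(-1,-1)).
General solution: C_1X_1 + C_2X_2.

p(t) = -C_1e^(2t)sin(t) + C_1e^(2t)cos(t) + C_2e^(2t)sin(t) + C_2e^(2t)cos(t), q(t) = -C_1e^(2t)sin(t) + C_2e^(2t)cos(t)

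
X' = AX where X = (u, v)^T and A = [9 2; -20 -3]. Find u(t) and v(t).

u(t) = -c_1e^(3t)cos(2t) - c_2e^(3t)sin(2t), v(t) = c_1e^(3t)sin(2t) + 3c_1e^(3t)cos(2t) + 3c_2e^(3t)sin(2t) - c_2e^(3t)cos(2t)

Coefficient matrix A = [[9, 2], [-20, -3]].
Characteristic polynomial det(A - λI) = λ^2 - 6λ + 13 = 0.
Eigenvalues λ = 3 ± 2i (complex conjugate pair).
For λ=3+2i: an eigenvector is (-1,3) - i(0,1) = (-1, 3 - i).
A real fundamental pair from Re and Im of e^((3+2i)t)v: X_1 = e^(3t)(cos(2t)·(-1,3) + sin(2t)·(0,1)), X_2 = e^(3t)(sin(2t)·(-1,3) - cos(2t)·(0,1)).
General solution: c_1X_1 + c_2X_2.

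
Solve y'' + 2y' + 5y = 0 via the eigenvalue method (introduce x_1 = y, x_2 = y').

Let x_1 = y, x_2 = y'. Then x_1' = x_2 and x_2' = -5x_1 - 2x_2.
A = [[0,1],[-5,-2]]; det(A-λI) = λ^2 + 2λ + 5.
Eigenvalues λ = -1 ± 2i.

y(t) = C_1e^(-t)cos(2t) + C_2e^(-t)sin(2t)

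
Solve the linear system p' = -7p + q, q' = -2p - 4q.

Coefficient matrix A = [[-7, 1], [-2, -4]].
Characteristic polynomial det(A - λI) = λ^2 + 11λ + 30 = 0.
Eigenvalues λ = -6, -5.
For λ=-6: (A-λI) row 1 is [-1, 1], so an eigenvector is (-1, -1).
For λ=-5: (A-λI) row 1 is [-2, 1], so an eigenvector is (1, 2).
General solution: K_1e^(-6t)(-1,-1) + K_2e^(-5t)(1,2).

p(t) = -K_1e^(-6t) + K_2e^(-5t), q(t) = -K_1e^(-6t) + 2K_2e^(-5t)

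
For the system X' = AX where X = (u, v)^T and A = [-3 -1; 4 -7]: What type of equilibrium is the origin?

A = [[-3,-1],[4,-7]]; det(A-λI) = λ^2 + 10λ + 25.
repeated λ = -5 with a single eigenvector.

stable improper node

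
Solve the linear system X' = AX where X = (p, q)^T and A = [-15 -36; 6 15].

p(t) = 2K_1e^(3t) + 3K_2e^(-3t), q(t) = -K_1e^(3t) - K_2e^(-3t)

Coefficient matrix A = [[-15, -36], [6, 15]].
Characteristic polynomial det(A - λI) = λ^2 - 9 = 0.
Eigenvalues λ = 3, -3.
For λ=3: (A-λI) row 1 is [-18, -36], so an eigenvector is (2, -1).
For λ=-3: (A-λI) row 1 is [-12, -36], so an eigenvector is (3, -1).
General solution: K_1e^(3t)(2,-1) + K_2e^(-3t)(3,-1).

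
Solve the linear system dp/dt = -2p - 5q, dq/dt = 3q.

p(t) = C_1e^(3t) - C_2e^(-2t), q(t) = -C_1e^(3t)

Coefficient matrix A = [[-2, -5], [0, 3]].
Characteristic polynomial det(A - λI) = λ^2 - λ - 6 = 0.
Eigenvalues λ = 3, -2.
For λ=3: (A-λI) row 1 is [-5, -5], so an eigenvector is (1, -1).
For λ=-2: (A-λI) row 1 is [0, -5], so an eigenvector is (-1, 0).
General solution: C_1e^(3t)(1,-1) + C_2e^(-2t)(-1,0).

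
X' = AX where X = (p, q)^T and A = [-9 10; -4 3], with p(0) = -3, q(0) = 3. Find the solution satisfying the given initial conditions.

Coefficient matrix A = [[-9, 10], [-4, 3]].
Characteristic polynomial det(A - λI) = λ^2 + 6λ + 13 = 0.
Eigenvalues λ = -3 ± 2i (complex conjugate pair).
For λ=-3+2i: an eigenvector is (1,1) - i(2,1) = (1 - 2i, 1 - i).
A real fundamental pair from Re and Im of e^((-3+2i)t)v: X_1 = e^(-3t)(cos(2t)·(1,1) + sin(2t)·(2,1)), X_2 = e^(-3t)(sin(2t)·(1,1) - cos(2t)·(2,1)).
General solution: c_1X_1 + c_2X_2.
Applying p(0)=-3, q(0)=3 gives c_1=9, c_2=6.

p(t) = 24e^(-3t)sin(2t) - 3e^(-3t)cos(2t), q(t) = 15e^(-3t)sin(2t) + 3e^(-3t)cos(2t)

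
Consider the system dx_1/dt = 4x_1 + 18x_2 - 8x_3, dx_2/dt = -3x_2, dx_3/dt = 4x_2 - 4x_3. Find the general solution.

Coefficient matrix A = [[4, 18, -8], [0, -3, 0], [0, 4, -4]].
det(A - λI) = 0 gives eigenvalues λ = 4, -3, -4.
For λ=4: eigenvector (-1,0,0).
For λ=-3: eigenvector (2,1,4).
For λ=-4: eigenvector (1,0,1).
General solution: C_1e^(4t)(-1,0,0) + C_2e^(-3t)(2,1,4) + C_3e^(-4t)(1,0,1).

x_1(t) = -C_1e^(4t) + 2C_2e^(-3t) + C_3e^(-4t), x_2(t) = C_2e^(-3t), x_3(t) = 4C_2e^(-3t) + C_3e^(-4t)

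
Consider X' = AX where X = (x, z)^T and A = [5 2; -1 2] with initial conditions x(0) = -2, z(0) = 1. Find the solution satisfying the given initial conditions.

Coefficient matrix A = [[5, 2], [-1, 2]].
Characteristic polynomial det(A - λI) = λ^2 - 7λ + 12 = 0.
Eigenvalues λ = 4, 3.
For λ=4: (A-λI) row 1 is [1, 2], so an eigenvector is (2, -1).
For λ=3: (A-λI) row 1 is [2, 2], so an eigenvector is (-1, 1).
General solution: C_1e^(4t)(2,-1) + C_2e^(3t)(-1,1).
Applying x(0)=-2, z(0)=1 gives C_1=-1, C_2=0.

x(t) = -2e^(4t), z(t) = e^(4t)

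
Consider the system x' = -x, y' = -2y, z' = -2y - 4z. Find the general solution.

Coefficient matrix A = [[-1, 0, 0], [0, -2, 0], [0, -2, -4]].
det(A - λI) = 0 gives eigenvalues λ = -1, -2, -4.
For λ=-1: eigenvector (1,0,0).
For λ=-2: eigenvector (0,1,-1).
For λ=-4: eigenvector (0,0,1).
General solution: C_1e^(-t)(1,0,0) + C_2e^(-2t)(0,1,-1) + C_3e^(-4t)(0,0,1).

x(t) = C_1e^(-t), y(t) = C_2e^(-2t), z(t) = -C_2e^(-2t) + C_3e^(-4t)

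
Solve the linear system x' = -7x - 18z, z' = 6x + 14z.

x(t) = 2c_1e^(2t) + 3c_2e^(5t), z(t) = -c_1e^(2t) - 2c_2e^(5t)

Coefficient matrix A = [[-7, -18], [6, 14]].
Characteristic polynomial det(A - λI) = λ^2 - 7λ + 10 = 0.
Eigenvalues λ = 2, 5.
For λ=2: (A-λI) row 1 is [-9, -18], so an eigenvector is (2, -1).
For λ=5: (A-λI) row 1 is [-12, -18], so an eigenvector is (3, -2).
General solution: c_1e^(2t)(2,-1) + c_2e^(5t)(3,-2).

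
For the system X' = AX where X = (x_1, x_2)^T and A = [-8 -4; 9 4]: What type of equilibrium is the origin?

stable improper node

A = [[-8,-4],[9,4]]; det(A-λI) = λ^2 + 4λ + 4.
repeated λ = -2 with a single eigenvector.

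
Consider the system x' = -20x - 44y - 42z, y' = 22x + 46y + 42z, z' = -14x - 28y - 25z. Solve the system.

Coefficient matrix A = [[-20, -44, -42], [22, 46, 42], [-14, -28, -25]].
det(A - λI) = 0 gives eigenvalues λ = 2, -4, 3.
For λ=2: eigenvector (2,-1,0).
For λ=-4: eigenvector (3,-3,2).
For λ=3: eigenvector (2,-2,1).
General solution: K_1e^(2t)(2,-1,0) + K_2e^(-4t)(3,-3,2) + K_3e^(3t)(2,-2,1).

x(t) = 2K_1e^(2t) + 3K_2e^(-4t) + 2K_3e^(3t), y(t) = -K_1e^(2t) - 3K_2e^(-4t) - 2K_3e^(3t), z(t) = 2K_2e^(-4t) + K_3e^(3t)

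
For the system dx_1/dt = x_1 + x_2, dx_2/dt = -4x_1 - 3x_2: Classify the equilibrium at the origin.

A = [[1,1],[-4,-3]]; det(A-λI) = λ^2 + 2λ + 1.
repeated λ = -1 with a single eigenvector.

stable improper node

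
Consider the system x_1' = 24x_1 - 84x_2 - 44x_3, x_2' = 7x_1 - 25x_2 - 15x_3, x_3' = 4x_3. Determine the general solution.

Coefficient matrix A = [[24, -84, -44], [7, -25, -15], [0, 0, 4]].
det(A - λI) = 0 gives eigenvalues λ = 4, 3, -4.
For λ=4: eigenvector (-2,-1,1).
For λ=3: eigenvector (-4,-1,0).
For λ=-4: eigenvector (3,1,0).
General solution: c_1e^(4t)(-2,-1,1) + c_2e^(3t)(-4,-1,0) + c_3e^(-4t)(3,1,0).

x_1(t) = -2c_1e^(4t) - 4c_2e^(3t) + 3c_3e^(-4t), x_2(t) = -c_1e^(4t) - c_2e^(3t) + c_3e^(-4t), x_3(t) = c_1e^(4t)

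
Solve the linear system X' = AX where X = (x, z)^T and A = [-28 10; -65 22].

x(t) = K_1e^(-3t)sin(5t) - K_1e^(-3t)cos(5t) - K_2e^(-3t)sin(5t) - K_2e^(-3t)cos(5t), z(t) = 3K_1e^(-3t)sin(5t) - 2K_1e^(-3t)cos(5t) - 2K_2e^(-3t)sin(5t) - 3K_2e^(-3t)cos(5t)

Coefficient matrix A = [[-28, 10], [-65, 22]].
Characteristic polynomial det(A - λI) = λ^2 + 6λ + 34 = 0.
Eigenvalues λ = -3 ± 5i (complex conjugate pair).
For λ=-3+5i: an eigenvector is (-1,-2) - i(1,3) = (-1 - i, -2 - 3i).
A real fundamental pair from Re and Im of e^((-3+5i)t)v: X_1 = e^(-3t)(cos(5t)·(-1,-2) + sin(5t)·(1,3)), X_2 = e^(-3t)(sin(5t)·(-1,-2) - cos(5t)·(1,3)).
General solution: K_1X_1 + K_2X_2.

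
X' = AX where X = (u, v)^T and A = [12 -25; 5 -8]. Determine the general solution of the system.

Coefficient matrix A = [[12, -25], [5, -8]].
Characteristic polynomial det(A - λI) = λ^2 - 4λ + 29 = 0.
Eigenvalues λ = 2 ± 5i (complex conjugate pair).
For λ=2+5i: an eigenvector is (-2,-1) - i(1,0) = (-2 - i, -1).
A real fundamental pair from Re and Im of e^((2+5i)t)v: X_1 = e^(2t)(cos(5t)·(-2,-1) + sin(5t)·(1,0)), X_2 = e^(2t)(sin(5t)·(-2,-1) - cos(5t)·(1,0)).
General solution: C_1X_1 + C_2X_2.

u(t) = C_1e^(2t)sin(5t) - 2C_1e^(2t)cos(5t) - 2C_2e^(2t)sin(5t) - C_2e^(2t)cos(5t), v(t) = -C_1e^(2t)cos(5t) - C_2e^(2t)sin(5t)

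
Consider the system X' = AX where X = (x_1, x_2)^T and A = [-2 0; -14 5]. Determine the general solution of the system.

Coefficient matrix A = [[-2, 0], [-14, 5]].
Characteristic polynomial det(A - λI) = λ^2 - 3λ - 10 = 0.
Eigenvalues λ = 5, -2.
For λ=5: (A-λI) row 1 is [-7, 0], so an eigenvector is (0, -1).
For λ=-2: (A-λI) row 2 is [-14, 7], so an eigenvector is (1, 2).
General solution: K_1e^(5t)(0,-1) + K_2e^(-2t)(1,2).

x_1(t) = K_2e^(-2t), x_2(t) = -K_1e^(5t) + 2K_2e^(-2t)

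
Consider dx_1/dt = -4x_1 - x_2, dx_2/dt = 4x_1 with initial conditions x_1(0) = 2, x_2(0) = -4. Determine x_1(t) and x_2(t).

x_1(t) = 2e^(-2t), x_2(t) = -4e^(-2t)

Coefficient matrix A = [[-4, -1], [4, 0]].
Characteristic polynomial det(A - λI) = λ^2 + 4λ + 4 = 0.
Single eigenvalue λ = -2 with algebraic multiplicity 2.
Eigenvector v = (-1,2); generalized eigenvector w with (A-λI)w=v is (1,-1).
General solution: e^(-2t)[C_1·v + C_2·(t·v + w)].
Applying x_1(0)=2, x_2(0)=-4 gives C_1=-2, C_2=0.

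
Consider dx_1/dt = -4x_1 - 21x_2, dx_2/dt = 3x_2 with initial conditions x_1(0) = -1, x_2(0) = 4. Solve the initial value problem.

x_1(t) = -12e^(3t) + 11e^(-4t), x_2(t) = 4e^(3t)

Coefficient matrix A = [[-4, -21], [0, 3]].
Characteristic polynomial det(A - λI) = λ^2 + λ - 12 = 0.
Eigenvalues λ = -4, 3.
For λ=-4: (A-λI) row 1 is [0, -21], so an eigenvector is (1, 0).
For λ=3: (A-λI) row 1 is [-7, -21], so an eigenvector is (3, -1).
General solution: K_1e^(-4t)(1,0) + K_2e^(3t)(3,-1).
Applying x_1(0)=-1, x_2(0)=4 gives K_1=11, K_2=-4.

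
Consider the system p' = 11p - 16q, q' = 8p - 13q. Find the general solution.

Coefficient matrix A = [[11, -16], [8, -13]].
Characteristic polynomial det(A - λI) = λ^2 + 2λ - 15 = 0.
Eigenvalues λ = -5, 3.
For λ=-5: (A-λI) row 1 is [16, -16], so an eigenvector is (-1, -1).
For λ=3: (A-λI) row 1 is [8, -16], so an eigenvector is (2, 1).
General solution: c_1e^(-5t)(-1,-1) + c_2e^(3t)(2,1).

p(t) = -c_1e^(-5t) + 2c_2e^(3t), q(t) = -c_1e^(-5t) + c_2e^(3t)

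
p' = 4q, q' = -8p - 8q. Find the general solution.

Coefficient matrix A = [[0, 4], [-8, -8]].
Characteristic polynomial det(A - λI) = λ^2 + 8λ + 32 = 0.
Eigenvalues λ = -4 ± 4i (complex conjugate pair).
For λ=-4+4i: an eigenvector is (-1,1) - i(0,1) = (-1, 1 - i).
A real fundamental pair from Re and Im of e^((-4+4i)t)v: X_1 = e^(-4t)(cos(4t)·(-1,1) + sin(4t)·(0,1)), X_2 = e^(-4t)(sin(4t)·(-1,1) - cos(4t)·(0,1)).
General solution: C_1X_1 + C_2X_2.

p(t) = -C_1e^(-4t)cos(4t) - C_2e^(-4t)sin(4t), q(t) = C_1e^(-4t)sin(4t) + C_1e^(-4t)cos(4t) + C_2e^(-4t)sin(4t) - C_2e^(-4t)cos(4t)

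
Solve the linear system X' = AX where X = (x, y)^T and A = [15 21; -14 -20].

Coefficient matrix A = [[15, 21], [-14, -20]].
Characteristic polynomial det(A - λI) = λ^2 + 5λ - 6 = 0.
Eigenvalues λ = 1, -6.
For λ=1: (A-λI) row 1 is [14, 21], so an eigenvector is (3, -2).
For λ=-6: (A-λI) row 1 is [21, 21], so an eigenvector is (-1, 1).
General solution: K_1e^(t)(3,-2) + K_2e^(-6t)(-1,1).

x(t) = 3K_1e^(t) - K_2e^(-6t), y(t) = -2K_1e^(t) + K_2e^(-6t)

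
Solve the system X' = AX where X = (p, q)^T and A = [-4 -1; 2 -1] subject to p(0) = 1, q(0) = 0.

p(t) = -e^(-2t) + 2e^(-3t), q(t) = 2e^(-2t) - 2e^(-3t)

Coefficient matrix A = [[-4, -1], [2, -1]].
Characteristic polynomial det(A - λI) = λ^2 + 5λ + 6 = 0.
Eigenvalues λ = -3, -2.
For λ=-3: (A-λI) row 1 is [-1, -1], so an eigenvector is (-1, 1).
For λ=-2: (A-λI) row 1 is [-2, -1], so an eigenvector is (1, -2).
General solution: C_1e^(-3t)(-1,1) + C_2e^(-2t)(1,-2).
Applying p(0)=1, q(0)=0 gives C_1=-2, C_2=-1.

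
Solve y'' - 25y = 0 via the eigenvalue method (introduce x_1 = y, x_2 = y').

Let x_1 = y, x_2 = y'. Then x_1' = x_2 and x_2' = 25x_1.
A = [[0,1],[25,0]]; det(A-λI) = λ^2 - 25.
Eigenvalues λ = -5, 5 with eigenvectors (1,-5), (1,5).

y(t) = C_1e^(-5t) + C_2e^(5t)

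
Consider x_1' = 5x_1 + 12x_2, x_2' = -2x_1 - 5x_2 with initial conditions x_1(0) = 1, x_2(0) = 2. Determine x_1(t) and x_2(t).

Coefficient matrix A = [[5, 12], [-2, -5]].
Characteristic polynomial det(A - λI) = λ^2 - 1 = 0.
Eigenvalues λ = -1, 1.
For λ=-1: (A-λI) row 1 is [6, 12], so an eigenvector is (-2, 1).
For λ=1: (A-λI) row 1 is [4, 12], so an eigenvector is (-3, 1).
General solution: C_1e^(-t)(-2,1) + C_2e^(t)(-3,1).
Applying x_1(0)=1, x_2(0)=2 gives C_1=7, C_2=-5.

x_1(t) = 15e^(t) - 14e^(-t), x_2(t) = -5e^(t) + 7e^(-t)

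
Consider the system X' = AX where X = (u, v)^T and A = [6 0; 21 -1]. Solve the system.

u(t) = C_2e^(6t), v(t) = -C_1e^(-t) + 3C_2e^(6t)

Coefficient matrix A = [[6, 0], [21, -1]].
Characteristic polynomial det(A - λI) = λ^2 - 5λ - 6 = 0.
Eigenvalues λ = -1, 6.
For λ=-1: (A-λI) row 1 is [7, 0], so an eigenvector is (0, -1).
For λ=6: (A-λI) row 2 is [21, -7], so an eigenvector is (1, 3).
General solution: C_1e^(-t)(0,-1) + C_2e^(6t)(1,3).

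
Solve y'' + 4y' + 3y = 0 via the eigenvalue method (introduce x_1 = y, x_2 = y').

Let x_1 = y, x_2 = y'. Then x_1' = x_2 and x_2' = -3x_1 - 4x_2.
A = [[0,1],[-3,-4]]; det(A-λI) = λ^2 + 4λ + 3.
Eigenvalues λ = -3, -1 with eigenvectors (1,-3), (1,-1).

y(t) = C_1e^(-3t) + C_2e^(-t)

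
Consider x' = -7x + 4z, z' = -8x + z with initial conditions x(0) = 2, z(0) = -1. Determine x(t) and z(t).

Coefficient matrix A = [[-7, 4], [-8, 1]].
Characteristic polynomial det(A - λI) = λ^2 + 6λ + 25 = 0.
Eigenvalues λ = -3 ± 4i (complex conjugate pair).
For λ=-3+4i: an eigenvector is (1,1) - i(0,-1) = (1, 1 + i).
A real fundamental pair from Re and Im of e^((-3+4i)t)v: X_1 = e^(-3t)(cos(4t)·(1,1) + sin(4t)·(0,-1)), X_2 = e^(-3t)(sin(4t)·(1,1) - cos(4t)·(0,-1)).
General solution: c_1X_1 + c_2X_2.
Applying x(0)=2, z(0)=-1 gives c_1=2, c_2=-3.

x(t) = -3e^(-3t)sin(4t) + 2e^(-3t)cos(4t), z(t) = -5e^(-3t)sin(4t) - e^(-3t)cos(4t)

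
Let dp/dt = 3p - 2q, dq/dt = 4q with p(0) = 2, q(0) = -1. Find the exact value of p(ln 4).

A = [[3,-2],[0,4]]; eigenvalues λ = 4, 3.
Eigenvectors: (2,-1) for λ=4, (-1,0) for λ=3.
From the initial condition, c_1 = 1, c_2 = 0.
p(ln 4) = (1)(4^4)(2) + (0)(4^3)(-1) = 512.

512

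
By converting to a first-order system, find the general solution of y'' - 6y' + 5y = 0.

Let x_1 = y, x_2 = y'. Then x_1' = x_2 and x_2' = -5x_1 + 6x_2.
A = [[0,1],[-5,6]]; det(A-λI) = λ^2 - 6λ + 5.
Eigenvalues λ = 1, 5 with eigenvectors (1,1), (1,5).

y(t) = C_1e^(t) + C_2e^(5t)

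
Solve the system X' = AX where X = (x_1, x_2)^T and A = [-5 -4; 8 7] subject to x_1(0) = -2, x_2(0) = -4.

Coefficient matrix A = [[-5, -4], [8, 7]].
Characteristic polynomial det(A - λI) = λ^2 - 2λ - 3 = 0.
Eigenvalues λ = 3, -1.
For λ=3: (A-λI) row 1 is [-8, -4], so an eigenvector is (-1, 2).
For λ=-1: (A-λI) row 1 is [-4, -4], so an eigenvector is (1, -1).
General solution: c_1e^(3t)(-1,2) + c_2e^(-t)(1,-1).
Applying x_1(0)=-2, x_2(0)=-4 gives c_1=-6, c_2=-8.

x_1(t) = 6e^(3t) - 8e^(-t), x_2(t) = -12e^(3t) + 8e^(-t)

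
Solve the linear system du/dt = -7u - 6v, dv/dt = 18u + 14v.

Coefficient matrix A = [[-7, -6], [18, 14]].
Characteristic polynomial det(A - λI) = λ^2 - 7λ + 10 = 0.
Eigenvalues λ = 2, 5.
For λ=2: (A-λI) row 1 is [-9, -6], so an eigenvector is (-2, 3).
For λ=5: (A-λI) row 1 is [-12, -6], so an eigenvector is (1, -2).
General solution: K_1e^(2t)(-2,3) + K_2e^(5t)(1,-2).

u(t) = -2K_1e^(2t) + K_2e^(5t), v(t) = 3K_1e^(2t) - 2K_2e^(5t)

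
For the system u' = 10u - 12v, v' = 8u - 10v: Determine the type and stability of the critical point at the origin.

A = [[10,-12],[8,-10]]; det(A-λI) = λ^2 - 4.
λ = 2, -2: opposite signs.

saddle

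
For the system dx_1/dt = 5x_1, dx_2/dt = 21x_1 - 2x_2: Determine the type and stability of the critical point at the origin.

saddle

A = [[5,0],[21,-2]]; det(A-λI) = λ^2 - 3λ - 10.
λ = 5, -2: opposite signs.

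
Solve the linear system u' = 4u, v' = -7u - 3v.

Coefficient matrix A = [[4, 0], [-7, -3]].
Characteristic polynomial det(A - λI) = λ^2 - λ - 12 = 0.
Eigenvalues λ = 4, -3.
For λ=4: (A-λI) row 2 is [-7, -7], so an eigenvector is (1, -1).
For λ=-3: (A-λI) row 1 is [7, 0], so an eigenvector is (0, -1).
General solution: C_1e^(4t)(1,-1) + C_2e^(-3t)(0,-1).

u(t) = C_1e^(4t), v(t) = -C_1e^(4t) - C_2e^(-3t)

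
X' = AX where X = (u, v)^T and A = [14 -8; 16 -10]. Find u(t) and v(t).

u(t) = K_1e^(-2t) + K_2e^(6t), v(t) = 2K_1e^(-2t) + K_2e^(6t)

Coefficient matrix A = [[14, -8], [16, -10]].
Characteristic polynomial det(A - λI) = λ^2 - 4λ - 12 = 0.
Eigenvalues λ = -2, 6.
For λ=-2: (A-λI) row 1 is [16, -8], so an eigenvector is (1, 2).
For λ=6: (A-λI) row 1 is [8, -8], so an eigenvector is (1, 1).
General solution: K_1e^(-2t)(1,2) + K_2e^(6t)(1,1).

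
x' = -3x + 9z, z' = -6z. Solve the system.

x(t) = -K_1e^(-3t) + 3K_2e^(-6t), z(t) = -K_2e^(-6t)

Coefficient matrix A = [[-3, 9], [0, -6]].
Characteristic polynomial det(A - λI) = λ^2 + 9λ + 18 = 0.
Eigenvalues λ = -3, -6.
For λ=-3: (A-λI) row 1 is [0, 9], so an eigenvector is (-1, 0).
For λ=-6: (A-λI) row 1 is [3, 9], so an eigenvector is (3, -1).
General solution: K_1e^(-3t)(-1,0) + K_2e^(-6t)(3,-1).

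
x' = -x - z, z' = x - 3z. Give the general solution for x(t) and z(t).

Coefficient matrix A = [[-1, -1], [1, -3]].
Characteristic polynomial det(A - λI) = λ^2 + 4λ + 4 = 0.
Single eigenvalue λ = -2 with algebraic multiplicity 2.
Eigenvector v = (-1,-1); generalized eigenvector w with (A-λI)w=v is (0,1).
General solution: e^(-2t)[K_1·v + K_2·(t·v + w)].

x(t) = -K_1e^(-2t) - K_2te^(-2t), z(t) = -K_1e^(-2t) - K_2te^(-2t) + K_2e^(-2t)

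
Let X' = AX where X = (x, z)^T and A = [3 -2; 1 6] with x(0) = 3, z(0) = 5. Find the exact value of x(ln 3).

A = [[3,-2],[1,6]]; eigenvalues λ = 5, 4.
Eigenvectors: (-1,1) for λ=5, (2,-1) for λ=4.
From the initial condition, c_1 = 13, c_2 = 8.
x(ln 3) = (13)(3^5)(-1) + (8)(3^4)(2) = -1863.

-1863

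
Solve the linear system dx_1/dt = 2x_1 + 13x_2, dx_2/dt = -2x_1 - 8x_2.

x_1(t) = -3C_1e^(-3t)sin(t) + 2C_1e^(-3t)cos(t) + 2C_2e^(-3t)sin(t) + 3C_2e^(-3t)cos(t), x_2(t) = C_1e^(-3t)sin(t) - C_1e^(-3t)cos(t) - C_2e^(-3t)sin(t) - C_2e^(-3t)cos(t)

Coefficient matrix A = [[2, 13], [-2, -8]].
Characteristic polynomial det(A - λI) = λ^2 + 6λ + 10 = 0.
Eigenvalues λ = -3 ± i (complex conjugate pair).
For λ=-3+i: an eigenvector is (2,-1) - i(-3,1) = (2 + 3i, -1 - i).
A real fundamental pair from Re and Im of e^((-3+i)t)v: X_1 = e^(-3t)(cos(t)·(2,-1) + sin(t)·(-3,1)), X_2 = e^(-3t)(sin(t)·(2,-1) - cos(t)·(-3,1)).
General solution: C_1X_1 + C_2X_2.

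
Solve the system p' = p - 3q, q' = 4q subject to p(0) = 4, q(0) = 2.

Coefficient matrix A = [[1, -3], [0, 4]].
Characteristic polynomial det(A - λI) = λ^2 - 5λ + 4 = 0.
Eigenvalues λ = 1, 4.
For λ=1: (A-λI) row 1 is [0, -3], so an eigenvector is (-1, 0).
For λ=4: (A-λI) row 1 is [-3, -3], so an eigenvector is (1, -1).
General solution: c_1e^(t)(-1,0) + c_2e^(4t)(1,-1).
Applying p(0)=4, q(0)=2 gives c_1=-6, c_2=-2.

p(t) = -2e^(4t) + 6e^(t), q(t) = 2e^(4t)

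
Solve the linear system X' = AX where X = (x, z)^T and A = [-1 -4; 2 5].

x(t) = c_1e^(3t) + 2c_2e^(t), z(t) = -c_1e^(3t) - c_2e^(t)

Coefficient matrix A = [[-1, -4], [2, 5]].
Characteristic polynomial det(A - λI) = λ^2 - 4λ + 3 = 0.
Eigenvalues λ = 3, 1.
For λ=3: (A-λI) row 1 is [-4, -4], so an eigenvector is (1, -1).
For λ=1: (A-λI) row 1 is [-2, -4], so an eigenvector is (2, -1).
General solution: c_1e^(3t)(1,-1) + c_2e^(t)(2,-1).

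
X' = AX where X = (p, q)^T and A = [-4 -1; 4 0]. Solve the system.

Coefficient matrix A = [[-4, -1], [4, 0]].
Characteristic polynomial det(A - λI) = λ^2 + 4λ + 4 = 0.
Single eigenvalue λ = -2 with algebraic multiplicity 2.
Eigenvector v = (1,-2); generalized eigenvector w with (A-λI)w=v is (1,-3).
General solution: e^(-2t)[c_1·v + c_2·(t·v + w)].

p(t) = c_1e^(-2t) + c_2te^(-2t) + c_2e^(-2t), q(t) = -2c_1e^(-2t) - 2c_2te^(-2t) - 3c_2e^(-2t)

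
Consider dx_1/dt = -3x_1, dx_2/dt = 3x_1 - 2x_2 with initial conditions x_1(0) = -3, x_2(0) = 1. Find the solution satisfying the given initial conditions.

x_1(t) = -3e^(-3t), x_2(t) = -8e^(-2t) + 9e^(-3t)

Coefficient matrix A = [[-3, 0], [3, -2]].
Characteristic polynomial det(A - λI) = λ^2 + 5λ + 6 = 0.
Eigenvalues λ = -3, -2.
For λ=-3: (A-λI) row 2 is [3, 1], so an eigenvector is (-1, 3).
For λ=-2: (A-λI) row 1 is [-1, 0], so an eigenvector is (0, -1).
General solution: K_1e^(-3t)(-1,3) + K_2e^(-2t)(0,-1).
Applying x_1(0)=-3, x_2(0)=1 gives K_1=3, K_2=8.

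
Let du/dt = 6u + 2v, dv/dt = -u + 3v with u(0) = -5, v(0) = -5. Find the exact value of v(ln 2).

80

A = [[6,2],[-1,3]]; eigenvalues λ = 5, 4.
Eigenvectors: (-2,1) for λ=5, (1,-1) for λ=4.
From the initial condition, c_1 = 10, c_2 = 15.
v(ln 2) = (10)(2^5)(1) + (15)(2^4)(-1) = 80.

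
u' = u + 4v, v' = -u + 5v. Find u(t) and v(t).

Coefficient matrix A = [[1, 4], [-1, 5]].
Characteristic polynomial det(A - λI) = λ^2 - 6λ + 9 = 0.
Single eigenvalue λ = 3 with algebraic multiplicity 2.
Eigenvector v = (2,1); generalized eigenvector w with (A-λI)w=v is (-3,-1).
General solution: e^(3t)[C_1·v + C_2·(t·v + w)].

u(t) = 2C_1e^(3t) + 2C_2te^(3t) - 3C_2e^(3t), v(t) = C_1e^(3t) + C_2te^(3t) - C_2e^(3t)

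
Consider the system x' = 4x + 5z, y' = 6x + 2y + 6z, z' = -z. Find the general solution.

Coefficient matrix A = [[4, 0, 5], [6, 2, 6], [0, 0, -1]].
det(A - λI) = 0 gives eigenvalues λ = -1, 2, 4.
For λ=-1: eigenvector (1,0,-1).
For λ=2: eigenvector (0,1,0).
For λ=4: eigenvector (1,3,0).
General solution: c_1e^(-t)(1,0,-1) + c_2e^(2t)(0,1,0) + c_3e^(4t)(1,3,0).

x(t) = c_1e^(-t) + c_3e^(4t), y(t) = c_2e^(2t) + 3c_3e^(4t), z(t) = -c_1e^(-t)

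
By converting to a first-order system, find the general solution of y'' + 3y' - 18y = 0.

y(t) = C_1e^(3t) + C_2e^(-6t)

Let x_1 = y, x_2 = y'. Then x_1' = x_2 and x_2' = 18x_1 - 3x_2.
A = [[0,1],[18,-3]]; det(A-λI) = λ^2 + 3λ - 18.
Eigenvalues λ = 3, -6 with eigenvectors (1,3), (1,-6).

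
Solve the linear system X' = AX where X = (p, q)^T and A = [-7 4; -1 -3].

p(t) = -2C_1e^(-5t) - 2C_2te^(-5t) + 3C_2e^(-5t), q(t) = -C_1e^(-5t) - C_2te^(-5t) + C_2e^(-5t)

Coefficient matrix A = [[-7, 4], [-1, -3]].
Characteristic polynomial det(A - λI) = λ^2 + 10λ + 25 = 0.
Single eigenvalue λ = -5 with algebraic multiplicity 2.
Eigenvector v = (-2,-1); generalized eigenvector w with (A-λI)w=v is (3,1).
General solution: e^(-5t)[C_1·v + C_2·(t·v + w)].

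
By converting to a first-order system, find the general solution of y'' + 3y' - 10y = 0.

Let x_1 = y, x_2 = y'. Then x_1' = x_2 and x_2' = 10x_1 - 3x_2.
A = [[0,1],[10,-3]]; det(A-λI) = λ^2 + 3λ - 10.
Eigenvalues λ = -5, 2 with eigenvectors (1,-5), (1,2).

y(t) = c_1e^(-5t) + c_2e^(2t)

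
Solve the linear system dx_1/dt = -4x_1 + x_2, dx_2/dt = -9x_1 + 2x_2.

Coefficient matrix A = [[-4, 1], [-9, 2]].
Characteristic polynomial det(A - λI) = λ^2 + 2λ + 1 = 0.
Single eigenvalue λ = -1 with algebraic multiplicity 2.
Eigenvector v = (1,3); generalized eigenvector w with (A-λI)w=v is (-1,-2).
General solution: e^(-t)[C_1·v + C_2·(t·v + w)].

x_1(t) = C_1e^(-t) + C_2te^(-t) - C_2e^(-t), x_2(t) = 3C_1e^(-t) + 3C_2te^(-t) - 2C_2e^(-t)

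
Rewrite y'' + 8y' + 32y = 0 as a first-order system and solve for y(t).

Let x_1 = y, x_2 = y'. Then x_1' = x_2 and x_2' = -32x_1 - 8x_2.
A = [[0,1],[-32,-8]]; det(A-λI) = λ^2 + 8λ + 32.
Eigenvalues λ = -4 ± 4i.

y(t) = c_1e^(-4t)cos(4t) + c_2e^(-4t)sin(4t)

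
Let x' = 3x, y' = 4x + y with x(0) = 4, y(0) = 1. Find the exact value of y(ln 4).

A = [[3,0],[4,1]]; eigenvalues λ = 1, 3.
Eigenvectors: (0,-1) for λ=1, (-1,-2) for λ=3.
From the initial condition, c_1 = 7, c_2 = -4.
y(ln 4) = (7)(4^1)(-1) + (-4)(4^3)(-2) = 484.

484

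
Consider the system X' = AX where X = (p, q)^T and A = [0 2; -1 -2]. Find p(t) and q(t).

p(t) = -c_1e^(-t)sin(t) - c_1e^(-t)cos(t) - c_2e^(-t)sin(t) + c_2e^(-t)cos(t), q(t) = c_1e^(-t)sin(t) - c_2e^(-t)cos(t)

Coefficient matrix A = [[0, 2], [-1, -2]].
Characteristic polynomial det(A - λI) = λ^2 + 2λ + 2 = 0.
Eigenvalues λ = -1 ± i (complex conjugate pair).
For λ=-1+i: an eigenvector is (-1,0) - i(-1,1) = (-1 + i, 0 - i).
A real fundamental pair from Re and Im of e^((-1+i)t)v: X_1 = e^(-t)(cos(t)·(-1,0) + sin(t)·(-1,1)), X_2 = e^(-t)(sin(t)·(-1,0) - cos(t)·(-1,1)).
General solution: c_1X_1 + c_2X_2.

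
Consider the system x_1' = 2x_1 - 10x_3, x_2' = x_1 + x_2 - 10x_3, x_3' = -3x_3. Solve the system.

Coefficient matrix A = [[2, 0, -10], [1, 1, -10], [0, 0, -3]].
det(A - λI) = 0 gives eigenvalues λ = 2, 1, -3.
For λ=2: eigenvector (1,1,0).
For λ=1: eigenvector (0,1,0).
For λ=-3: eigenvector (2,2,1).
General solution: C_1e^(2t)(1,1,0) + C_2e^(t)(0,1,0) + C_3e^(-3t)(2,2,1).

x_1(t) = C_1e^(2t) + 2C_3e^(-3t), x_2(t) = C_1e^(2t) + C_2e^(t) + 2C_3e^(-3t), x_3(t) = C_3e^(-3t)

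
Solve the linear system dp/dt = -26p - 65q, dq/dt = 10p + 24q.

p(t) = 2K_1e^(-t)sin(5t) - 3K_1e^(-t)cos(5t) - 3K_2e^(-t)sin(5t) - 2K_2e^(-t)cos(5t), q(t) = -K_1e^(-t)sin(5t) + K_1e^(-t)cos(5t) + K_2e^(-t)sin(5t) + K_2e^(-t)cos(5t)

Coefficient matrix A = [[-26, -65], [10, 24]].
Characteristic polynomial det(A - λI) = λ^2 + 2λ + 26 = 0.
Eigenvalues λ = -1 ± 5i (complex conjugate pair).
For λ=-1+5i: an eigenvector is (-3,1) - i(2,-1) = (-3 - 2i, 1 + i).
A real fundamental pair from Re and Im of e^((-1+5i)t)v: X_1 = e^(-t)(cos(5t)·(-3,1) + sin(5t)·(2,-1)), X_2 = e^(-t)(sin(5t)·(-3,1) - cos(5t)·(2,-1)).
General solution: K_1X_1 + K_2X_2.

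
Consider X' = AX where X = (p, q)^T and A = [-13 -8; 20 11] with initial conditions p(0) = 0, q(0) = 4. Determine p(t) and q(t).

Coefficient matrix A = [[-13, -8], [20, 11]].
Characteristic polynomial det(A - λI) = λ^2 + 2λ + 17 = 0.
Eigenvalues λ = -1 ± 4i (complex conjugate pair).
For λ=-1+4i: an eigenvector is (1,-2) - i(1,-1) = (1 - i, -2 + i).
A real fundamental pair from Re and Im of e^((-1+4i)t)v: X_1 = e^(-t)(cos(4t)·(1,-2) + sin(4t)·(1,-1)), X_2 = e^(-t)(sin(4t)·(1,-2) - cos(4t)·(1,-1)).
General solution: K_1X_1 + K_2X_2.
Applying p(0)=0, q(0)=4 gives K_1=-4, K_2=-4.

p(t) = -8e^(-t)sin(4t), q(t) = 12e^(-t)sin(4t) + 4e^(-t)cos(4t)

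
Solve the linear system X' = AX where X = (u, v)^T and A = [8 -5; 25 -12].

Coefficient matrix A = [[8, -5], [25, -12]].
Characteristic polynomial det(A - λI) = λ^2 + 4λ + 29 = 0.
Eigenvalues λ = -2 ± 5i (complex conjugate pair).
For λ=-2+5i: an eigenvector is (1,2) - i(0,1) = (1, 2 - i).
A real fundamental pair from Re and Im of e^((-2+5i)t)v: X_1 = e^(-2t)(cos(5t)·(1,2) + sin(5t)·(0,1)), X_2 = e^(-2t)(sin(5t)·(1,2) - cos(5t)·(0,1)).
General solution: C_1X_1 + C_2X_2.

u(t) = C_1e^(-2t)cos(5t) + C_2e^(-2t)sin(5t), v(t) = C_1e^(-2t)sin(5t) + 2C_1e^(-2t)cos(5t) + 2C_2e^(-2t)sin(5t) - C_2e^(-2t)cos(5t)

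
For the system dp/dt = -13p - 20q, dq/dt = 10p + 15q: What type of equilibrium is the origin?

unstable spiral

A = [[-13,-20],[10,15]]; det(A-λI) = λ^2 - 2λ + 5.
λ = 1 ± 2i: positive real part.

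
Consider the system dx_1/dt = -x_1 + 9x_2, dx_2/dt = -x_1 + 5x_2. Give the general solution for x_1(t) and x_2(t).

x_1(t) = -3K_1e^(2t) - 3K_2te^(2t) - 2K_2e^(2t), x_2(t) = -K_1e^(2t) - K_2te^(2t) - K_2e^(2t)

Coefficient matrix A = [[-1, 9], [-1, 5]].
Characteristic polynomial det(A - λI) = λ^2 - 4λ + 4 = 0.
Single eigenvalue λ = 2 with algebraic multiplicity 2.
Eigenvector v = (-3,-1); generalized eigenvector w with (A-λI)w=v is (-2,-1).
General solution: e^(2t)[K_1·v + K_2·(t·v + w)].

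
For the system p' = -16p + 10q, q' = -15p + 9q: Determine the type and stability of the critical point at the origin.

A = [[-16,10],[-15,9]]; det(A-λI) = λ^2 + 7λ + 6.
λ = -6, -1: both negative.

stable node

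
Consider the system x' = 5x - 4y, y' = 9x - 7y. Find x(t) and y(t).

x(t) = 2C_1e^(-t) + 2C_2te^(-t) + C_2e^(-t), y(t) = 3C_1e^(-t) + 3C_2te^(-t) + C_2e^(-t)

Coefficient matrix A = [[5, -4], [9, -7]].
Characteristic polynomial det(A - λI) = λ^2 + 2λ + 1 = 0.
Single eigenvalue λ = -1 with algebraic multiplicity 2.
Eigenvector v = (2,3); generalized eigenvector w with (A-λI)w=v is (1,1).
General solution: e^(-t)[C_1·v + C_2·(t·v + w)].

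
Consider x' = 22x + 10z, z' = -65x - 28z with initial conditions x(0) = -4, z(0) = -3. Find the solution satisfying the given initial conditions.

Coefficient matrix A = [[22, 10], [-65, -28]].
Characteristic polynomial det(A - λI) = λ^2 + 6λ + 34 = 0.
Eigenvalues λ = -3 ± 5i (complex conjugate pair).
For λ=-3+5i: an eigenvector is (1,-2) - i(1,-3) = (1 - i, -2 + 3i).
A real fundamental pair from Re and Im of e^((-3+5i)t)v: X_1 = e^(-3t)(cos(5t)·(1,-2) + sin(5t)·(1,-3)), X_2 = e^(-3t)(sin(5t)·(1,-2) - cos(5t)·(1,-3)).
General solution: C_1X_1 + C_2X_2.
Applying x(0)=-4, z(0)=-3 gives C_1=-15, C_2=-11.

x(t) = -26e^(-3t)sin(5t) - 4e^(-3t)cos(5t), z(t) = 67e^(-3t)sin(5t) - 3e^(-3t)cos(5t)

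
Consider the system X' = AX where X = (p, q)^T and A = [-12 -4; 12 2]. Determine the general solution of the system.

Coefficient matrix A = [[-12, -4], [12, 2]].
Characteristic polynomial det(A - λI) = λ^2 + 10λ + 24 = 0.
Eigenvalues λ = -6, -4.
For λ=-6: (A-λI) row 1 is [-6, -4], so an eigenvector is (2, -3).
For λ=-4: (A-λI) row 1 is [-8, -4], so an eigenvector is (1, -2).
General solution: C_1e^(-6t)(2,-3) + C_2e^(-4t)(1,-2).

p(t) = 2C_1e^(-6t) + C_2e^(-4t), q(t) = -3C_1e^(-6t) - 2C_2e^(-4t)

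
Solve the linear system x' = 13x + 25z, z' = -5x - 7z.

Coefficient matrix A = [[13, 25], [-5, -7]].
Characteristic polynomial det(A - λI) = λ^2 - 6λ + 34 = 0.
Eigenvalues λ = 3 ± 5i (complex conjugate pair).
For λ=3+5i: an eigenvector is (-2,1) - i(1,0) = (-2 - i, 1).
A real fundamental pair from Re and Im of e^((3+5i)t)v: X_1 = e^(3t)(cos(5t)·(-2,1) + sin(5t)·(1,0)), X_2 = e^(3t)(sin(5t)·(-2,1) - cos(5t)·(1,0)).
General solution: C_1X_1 + C_2X_2.

x(t) = C_1e^(3t)sin(5t) - 2C_1e^(3t)cos(5t) - 2C_2e^(3t)sin(5t) - C_2e^(3t)cos(5t), z(t) = C_1e^(3t)cos(5t) + C_2e^(3t)sin(5t)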